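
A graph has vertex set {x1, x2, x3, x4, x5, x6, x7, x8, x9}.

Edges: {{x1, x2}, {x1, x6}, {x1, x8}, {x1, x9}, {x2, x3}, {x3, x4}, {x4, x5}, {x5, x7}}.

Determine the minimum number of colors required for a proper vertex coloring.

x3 and x4 are adjacent, so at least 2 colors are needed.
2 colors suffice: x1=1, x2=2, x3=1, x4=2, x5=1, x6=2, x7=2, x8=2, x9=2. Every edge joins two different colors.

2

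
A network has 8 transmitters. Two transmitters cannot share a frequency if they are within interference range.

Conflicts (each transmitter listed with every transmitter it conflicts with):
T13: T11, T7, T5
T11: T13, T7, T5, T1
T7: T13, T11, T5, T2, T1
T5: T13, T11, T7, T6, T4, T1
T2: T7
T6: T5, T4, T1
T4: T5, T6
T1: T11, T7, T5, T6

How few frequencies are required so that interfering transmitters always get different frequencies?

T13, T11, T7, T5 pairwise conflict, so at least 4 frequencies are needed.
4 frequencies suffice: frequency 1 → {T5, T2}; frequency 2 → {T7, T6}; frequency 3 → {T11, T4}; frequency 4 → {T13, T1}. No two conflicting transmitters share a frequency.

4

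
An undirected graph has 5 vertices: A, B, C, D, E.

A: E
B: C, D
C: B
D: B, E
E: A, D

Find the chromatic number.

2

B and D are adjacent, so at least 2 colors are needed.
2 colors suffice: color 1 → {A, C, D}; color 2 → {B, E}. Every edge joins two different colors.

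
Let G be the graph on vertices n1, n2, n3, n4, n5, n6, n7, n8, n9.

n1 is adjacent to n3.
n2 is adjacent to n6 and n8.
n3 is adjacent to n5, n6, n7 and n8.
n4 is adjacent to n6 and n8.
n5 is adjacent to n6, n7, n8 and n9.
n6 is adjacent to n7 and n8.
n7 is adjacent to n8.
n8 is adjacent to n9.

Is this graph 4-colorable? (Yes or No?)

n3, n5, n6, n7, n8 are pairwise adjacent (a clique of size 5), so at least 5 colors are needed.
So 4 colors are not enough.

No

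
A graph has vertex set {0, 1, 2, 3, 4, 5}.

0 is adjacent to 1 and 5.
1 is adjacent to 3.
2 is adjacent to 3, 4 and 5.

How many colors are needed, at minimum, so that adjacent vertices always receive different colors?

3

The cycle 0-5-2-3-1-0 has odd length 5, so it cannot be 2-colored; at least 3 colors are needed.
One proper 3-coloring: 0=blue, 1=red, 2=red, 3=blue, 4=blue, 5=green. Each edge has distinct colors on its endpoints.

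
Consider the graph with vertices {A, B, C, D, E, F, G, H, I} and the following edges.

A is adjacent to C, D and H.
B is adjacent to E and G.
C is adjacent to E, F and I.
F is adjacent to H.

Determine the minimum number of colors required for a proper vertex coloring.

2

C and F are adjacent, so at least 2 colors are needed.
2 colors suffice: A=2, B=1, C=1, D=1, E=2, F=2, G=2, H=1, I=2. Each edge has distinct colors on its endpoints.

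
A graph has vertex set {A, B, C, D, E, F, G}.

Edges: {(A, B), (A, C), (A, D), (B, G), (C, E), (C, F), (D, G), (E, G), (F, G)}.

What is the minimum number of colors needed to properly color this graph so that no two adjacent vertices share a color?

The cycle A-C-E-G-D-A has odd length 5, so it cannot be 2-colored; at least 3 colors are needed.
3 colors suffice: color 1 → {C, G}; color 2 → {A, E, F}; color 3 → {B, D}. Every edge joins two different colors.

3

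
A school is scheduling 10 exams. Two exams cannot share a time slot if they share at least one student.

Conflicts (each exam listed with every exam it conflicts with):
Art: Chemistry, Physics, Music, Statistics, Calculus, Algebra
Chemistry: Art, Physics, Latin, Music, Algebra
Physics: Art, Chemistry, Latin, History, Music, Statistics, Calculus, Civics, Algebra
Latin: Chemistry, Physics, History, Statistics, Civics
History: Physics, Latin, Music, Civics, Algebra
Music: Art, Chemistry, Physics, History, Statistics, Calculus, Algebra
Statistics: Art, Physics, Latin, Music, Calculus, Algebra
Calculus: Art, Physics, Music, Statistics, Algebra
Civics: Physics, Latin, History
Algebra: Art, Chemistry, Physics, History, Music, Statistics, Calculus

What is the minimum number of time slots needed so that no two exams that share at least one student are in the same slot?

Art, Physics, Music, Statistics, Calculus, Algebra pairwise conflict, so at least 6 time slots are needed.
A valid assignment using 6 time slots: Art=4, Chemistry=5, Physics=1, Latin=2, History=4, Music=3, Statistics=5, Calculus=6, Civics=3, Algebra=2. No two conflicting exams share a time slot.

6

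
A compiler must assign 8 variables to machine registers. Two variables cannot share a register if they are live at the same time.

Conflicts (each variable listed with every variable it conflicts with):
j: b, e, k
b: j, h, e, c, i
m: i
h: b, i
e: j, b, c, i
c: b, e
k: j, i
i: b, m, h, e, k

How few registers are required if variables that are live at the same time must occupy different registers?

3

b, h, i all conflict with each other, so at least 3 registers are needed.
A valid assignment using 3 registers: j=2, b=1, m=1, h=3, e=3, c=2, k=1, i=2. Every pair that conflicts lands in different registers.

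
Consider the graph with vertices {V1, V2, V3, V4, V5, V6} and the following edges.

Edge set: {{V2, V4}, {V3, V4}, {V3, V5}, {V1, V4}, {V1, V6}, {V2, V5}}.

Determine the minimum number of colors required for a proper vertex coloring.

2

V1 and V6 are adjacent, so at least 2 colors are needed.
A valid assignment using 2 colors: V1=2, V2=2, V3=2, V4=1, V5=1, V6=1. No two adjacent vertices share a color.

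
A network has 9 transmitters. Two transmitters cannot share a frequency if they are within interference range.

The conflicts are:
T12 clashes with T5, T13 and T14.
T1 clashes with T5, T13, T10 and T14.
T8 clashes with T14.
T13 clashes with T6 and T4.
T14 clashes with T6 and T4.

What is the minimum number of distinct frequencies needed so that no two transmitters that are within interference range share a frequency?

2

T8 and T14 conflict, so at least 2 frequencies are needed.
Using 2 frequencies: T12=2, T1=2, T8=2, T5=1, T13=1, T10=1, T14=1, T6=2, T4=2. Every pair that conflicts lands in different frequencies.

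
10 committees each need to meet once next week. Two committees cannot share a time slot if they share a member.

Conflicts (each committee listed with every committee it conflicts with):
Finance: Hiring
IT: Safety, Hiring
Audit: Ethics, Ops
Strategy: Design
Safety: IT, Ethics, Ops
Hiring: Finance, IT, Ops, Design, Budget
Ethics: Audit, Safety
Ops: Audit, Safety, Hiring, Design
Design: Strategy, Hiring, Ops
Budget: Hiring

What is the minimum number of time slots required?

3

Hiring, Ops, Design pairwise conflict, so at least 3 time slots are needed.
3 time slots suffice: time slot 1 → {Audit, Strategy, Safety, Hiring}; time slot 2 → {Finance, IT, Ethics, Ops, Budget}; time slot 3 → {Design}. No two conflicting committees share a time slot.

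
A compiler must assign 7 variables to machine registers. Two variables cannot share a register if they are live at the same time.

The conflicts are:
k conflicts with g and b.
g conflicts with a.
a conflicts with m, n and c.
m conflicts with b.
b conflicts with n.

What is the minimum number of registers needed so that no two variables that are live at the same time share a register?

The cycle b-n-a-g-k-b has odd length 5, so it cannot be 2-colored; at least 3 registers are needed.
3 registers suffice: register 1 → {a, b}; register 2 → {g, m, n, c}; register 3 → {k}. No two conflicting variables share a register.

3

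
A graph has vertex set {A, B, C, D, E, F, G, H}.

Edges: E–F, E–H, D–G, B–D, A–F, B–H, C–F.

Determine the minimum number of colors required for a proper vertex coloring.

A and F are adjacent, so at least 2 colors are needed.
2 colors suffice: color 1 → {D, F, H}; color 2 → {A, B, C, E, G}. Each edge has distinct colors on its endpoints.

2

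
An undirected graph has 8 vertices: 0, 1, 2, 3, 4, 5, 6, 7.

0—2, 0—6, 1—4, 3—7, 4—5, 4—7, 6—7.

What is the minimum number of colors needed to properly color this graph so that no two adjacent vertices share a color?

4 and 7 are adjacent, so at least 2 colors are needed.
2 colors suffice: 0=a, 1=a, 2=b, 3=b, 4=b, 5=a, 6=b, 7=a. Each edge has distinct colors on its endpoints.

2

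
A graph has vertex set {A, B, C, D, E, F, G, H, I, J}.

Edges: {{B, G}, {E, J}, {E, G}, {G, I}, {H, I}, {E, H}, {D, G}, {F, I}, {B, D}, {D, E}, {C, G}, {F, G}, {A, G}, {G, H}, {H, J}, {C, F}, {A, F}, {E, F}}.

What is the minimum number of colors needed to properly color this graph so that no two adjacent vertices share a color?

3

C, F, G are mutually adjacent, so at least 3 colors are needed.
3 colors suffice: color 1 → {G, J}; color 2 → {D, F, H}; color 3 → {A, B, C, E, I}. Each edge has distinct colors on its endpoints.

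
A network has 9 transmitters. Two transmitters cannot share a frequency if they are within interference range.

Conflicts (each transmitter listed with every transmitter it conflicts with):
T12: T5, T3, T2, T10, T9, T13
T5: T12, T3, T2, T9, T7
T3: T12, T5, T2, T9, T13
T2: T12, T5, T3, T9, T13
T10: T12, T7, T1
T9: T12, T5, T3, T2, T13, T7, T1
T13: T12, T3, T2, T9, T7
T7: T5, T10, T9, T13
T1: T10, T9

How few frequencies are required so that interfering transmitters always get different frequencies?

5

T12, T3, T2, T9, T13 are mutually in conflict, so at least 5 frequencies are needed.
5 frequencies suffice: frequency 1 → {T10, T9}; frequency 2 → {T12, T7, T1}; frequency 3 → {T5, T13}; frequency 4 → {T3}; frequency 5 → {T2}. Each listed conflict is separated.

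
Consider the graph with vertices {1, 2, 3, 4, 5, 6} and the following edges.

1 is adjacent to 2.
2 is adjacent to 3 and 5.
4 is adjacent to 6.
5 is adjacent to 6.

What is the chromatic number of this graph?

2 and 5 are adjacent, so at least 2 colors are needed.
A valid assignment using 2 colors: 1=b, 2=a, 3=b, 4=b, 5=b, 6=a. Every edge joins two different colors.

2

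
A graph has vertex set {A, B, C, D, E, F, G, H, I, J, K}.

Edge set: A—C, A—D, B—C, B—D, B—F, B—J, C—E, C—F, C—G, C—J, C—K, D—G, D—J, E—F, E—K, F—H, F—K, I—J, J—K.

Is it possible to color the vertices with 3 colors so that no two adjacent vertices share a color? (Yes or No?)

No

C, E, F, K are pairwise adjacent (a clique of size 4), so at least 4 colors are needed.
So 3 colors are not enough.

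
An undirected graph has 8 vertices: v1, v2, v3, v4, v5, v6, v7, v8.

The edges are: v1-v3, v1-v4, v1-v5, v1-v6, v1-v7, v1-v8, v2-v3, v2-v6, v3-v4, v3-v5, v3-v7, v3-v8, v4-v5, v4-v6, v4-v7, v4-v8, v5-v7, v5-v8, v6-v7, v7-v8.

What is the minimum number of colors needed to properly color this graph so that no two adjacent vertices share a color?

v1, v3, v4, v5, v7, v8 form a clique, so at least 6 colors are needed.
6 colors suffice: color 1 → {v2, v7}; color 2 → {v1}; color 3 → {v4}; color 4 → {v3, v6}; color 5 → {v5}; color 6 → {v8}. Every edge joins two different colors.

6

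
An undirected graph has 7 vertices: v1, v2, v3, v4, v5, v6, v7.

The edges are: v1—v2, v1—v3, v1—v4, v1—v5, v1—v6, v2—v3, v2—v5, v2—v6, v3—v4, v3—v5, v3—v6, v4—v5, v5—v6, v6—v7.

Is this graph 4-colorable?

v1, v2, v3, v5, v6 form a clique, so at least 5 colors are needed.
So 4 colors are not enough.

No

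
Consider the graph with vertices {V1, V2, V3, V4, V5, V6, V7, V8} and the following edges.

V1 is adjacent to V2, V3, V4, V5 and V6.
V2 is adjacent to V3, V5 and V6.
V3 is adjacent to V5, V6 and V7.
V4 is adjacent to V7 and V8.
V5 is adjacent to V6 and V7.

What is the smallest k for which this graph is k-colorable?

5

V1, V2, V3, V5, V6 form a clique, so at least 5 colors are needed.
5 colors suffice: color R → {V3, V4}; color B → {V5, V8}; color G → {V1, V7}; color Y → {V6}; color P → {V2}. Each edge has distinct colors on its endpoints.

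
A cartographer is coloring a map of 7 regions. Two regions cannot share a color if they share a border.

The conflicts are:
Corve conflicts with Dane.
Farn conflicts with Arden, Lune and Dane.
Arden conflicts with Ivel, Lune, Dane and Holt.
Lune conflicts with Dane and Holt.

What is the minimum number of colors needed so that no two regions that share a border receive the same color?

4

Farn, Arden, Lune, Dane pairwise conflict, so at least 4 colors are needed.
A valid assignment using 4 colors: Corve=1, Farn=4, Arden=1, Ivel=2, Lune=3, Dane=2, Holt=2. Every pair that conflicts lands in different colors.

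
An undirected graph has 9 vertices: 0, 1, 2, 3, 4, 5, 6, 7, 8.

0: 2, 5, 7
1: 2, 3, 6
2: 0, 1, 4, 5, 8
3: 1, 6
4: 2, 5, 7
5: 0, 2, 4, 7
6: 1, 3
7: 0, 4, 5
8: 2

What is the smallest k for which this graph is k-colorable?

0, 2, 5 are pairwise adjacent, so at least 3 colors are needed.
3 colors suffice: 0=green, 1=blue, 2=red, 3=green, 4=green, 5=blue, 6=red, 7=red, 8=blue. Each edge has distinct colors on its endpoints.

3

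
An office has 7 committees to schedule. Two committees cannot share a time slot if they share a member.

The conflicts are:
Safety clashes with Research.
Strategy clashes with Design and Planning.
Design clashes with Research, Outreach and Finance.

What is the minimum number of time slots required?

2

Design and Research conflict, so at least 2 time slots are needed.
2 time slots suffice: time slot 1 → {Safety, Design, Planning}; time slot 2 → {Strategy, Research, Outreach, Finance}. Each listed conflict is separated.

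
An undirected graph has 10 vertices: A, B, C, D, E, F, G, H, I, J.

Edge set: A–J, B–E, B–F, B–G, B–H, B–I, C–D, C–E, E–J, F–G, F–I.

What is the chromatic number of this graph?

3

B, F, G are mutually adjacent, so at least 3 colors are needed.
One proper 3-coloring: A=2, B=1, C=1, D=2, E=2, F=2, G=3, H=2, I=3, J=1. Every edge joins two different colors.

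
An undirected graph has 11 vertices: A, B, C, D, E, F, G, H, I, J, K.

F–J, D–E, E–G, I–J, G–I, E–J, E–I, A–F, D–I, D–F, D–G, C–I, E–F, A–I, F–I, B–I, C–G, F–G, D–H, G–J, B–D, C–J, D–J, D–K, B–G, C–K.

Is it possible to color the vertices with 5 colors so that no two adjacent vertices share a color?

D, E, F, G, I, J form a clique, so at least 6 colors are needed.
So 5 colors are not enough.

No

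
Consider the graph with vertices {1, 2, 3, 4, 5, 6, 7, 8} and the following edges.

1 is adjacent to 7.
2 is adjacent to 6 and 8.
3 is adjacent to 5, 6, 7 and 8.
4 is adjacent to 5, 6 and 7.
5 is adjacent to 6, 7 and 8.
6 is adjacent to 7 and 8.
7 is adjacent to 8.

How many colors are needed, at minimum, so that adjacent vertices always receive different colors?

5

3, 5, 6, 7, 8 are mutually adjacent (a clique of size 5), so at least 5 colors are needed.
5 colors suffice: color a → {2, 7}; color b → {1, 6}; color c → {5}; color d → {4, 8}; color e → {3}. No two adjacent vertices share a color.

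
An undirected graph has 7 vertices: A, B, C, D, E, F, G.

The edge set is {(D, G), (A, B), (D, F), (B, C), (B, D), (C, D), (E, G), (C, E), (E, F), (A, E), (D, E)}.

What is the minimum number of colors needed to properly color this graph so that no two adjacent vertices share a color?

3

C, D, E form a triangle, so at least 3 colors are needed.
3 colors suffice: color 1 → {A, D}; color 2 → {B, E}; color 3 → {C, F, G}. Each edge has distinct colors on its endpoints.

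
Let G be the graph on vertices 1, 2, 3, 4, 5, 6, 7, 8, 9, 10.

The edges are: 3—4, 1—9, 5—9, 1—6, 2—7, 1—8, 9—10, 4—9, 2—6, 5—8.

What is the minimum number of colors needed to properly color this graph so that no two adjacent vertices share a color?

2

3 and 4 are adjacent, so at least 2 colors are needed.
A valid assignment using 2 colors: 1=blue, 2=blue, 3=red, 4=blue, 5=blue, 6=red, 7=red, 8=red, 9=red, 10=blue. No two adjacent vertices share a color.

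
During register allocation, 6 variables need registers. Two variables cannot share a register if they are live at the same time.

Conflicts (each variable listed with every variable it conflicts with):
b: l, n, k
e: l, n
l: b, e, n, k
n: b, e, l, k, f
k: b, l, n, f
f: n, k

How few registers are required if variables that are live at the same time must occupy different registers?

b, l, n, k are mutually in conflict, so at least 4 registers are needed.
4 registers suffice: b=4, e=2, l=3, n=1, k=2, f=3. No two conflicting variables share a register.

4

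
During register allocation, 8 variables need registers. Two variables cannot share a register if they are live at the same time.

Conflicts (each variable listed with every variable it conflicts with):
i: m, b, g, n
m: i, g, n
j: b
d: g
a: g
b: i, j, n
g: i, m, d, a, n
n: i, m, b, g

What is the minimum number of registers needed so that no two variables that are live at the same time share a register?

4

i, m, g, n all conflict with each other, so at least 4 registers are needed.
4 registers suffice: register 1 → {b, g}; register 2 → {i, j, d, a}; register 3 → {n}; register 4 → {m}. Every pair that conflicts lands in different registers.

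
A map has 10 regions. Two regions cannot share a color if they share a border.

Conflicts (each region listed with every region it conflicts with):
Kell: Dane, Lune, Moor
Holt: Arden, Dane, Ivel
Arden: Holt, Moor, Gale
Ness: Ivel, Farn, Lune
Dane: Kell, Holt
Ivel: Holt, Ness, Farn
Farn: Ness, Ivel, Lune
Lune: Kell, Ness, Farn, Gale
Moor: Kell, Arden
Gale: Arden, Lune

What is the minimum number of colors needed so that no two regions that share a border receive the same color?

3

Ness, Ivel, Farn pairwise conflict, so at least 3 colors are needed.
3 colors suffice: color 1 → {Arden, Dane, Ivel, Lune}; color 2 → {Kell, Holt, Ness, Gale}; color 3 → {Farn, Moor}. Every pair that conflicts lands in different colors.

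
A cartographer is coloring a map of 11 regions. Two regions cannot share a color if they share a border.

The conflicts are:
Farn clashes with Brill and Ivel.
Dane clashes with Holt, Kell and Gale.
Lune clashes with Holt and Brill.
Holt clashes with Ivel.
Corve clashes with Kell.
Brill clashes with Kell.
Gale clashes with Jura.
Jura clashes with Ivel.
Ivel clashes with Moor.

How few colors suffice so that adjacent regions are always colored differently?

3

The cycle Brill-Kell-Dane-Holt-Lune-Brill has odd length 5, so it cannot be 2-colored; at least 3 colors are needed.
A valid assignment using 3 colors: Farn=2, Dane=1, Lune=3, Holt=2, Corve=1, Brill=1, Kell=2, Gale=3, Jura=2, Ivel=1, Moor=2. Each listed conflict is separated.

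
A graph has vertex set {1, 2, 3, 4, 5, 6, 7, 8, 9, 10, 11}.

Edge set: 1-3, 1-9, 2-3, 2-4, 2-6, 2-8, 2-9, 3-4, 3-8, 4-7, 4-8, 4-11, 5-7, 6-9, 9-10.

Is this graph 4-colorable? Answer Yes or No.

Yes

The chromatic number is 4. 2, 3, 4, 8 are mutually adjacent (a clique of size 4), so at least 4 colors are needed.
4 colors suffice: 1=b, 2=b, 3=c, 4=a, 5=a, 6=c, 7=b, 8=d, 9=a, 10=b, 11=b.
That is already a proper 4-coloring.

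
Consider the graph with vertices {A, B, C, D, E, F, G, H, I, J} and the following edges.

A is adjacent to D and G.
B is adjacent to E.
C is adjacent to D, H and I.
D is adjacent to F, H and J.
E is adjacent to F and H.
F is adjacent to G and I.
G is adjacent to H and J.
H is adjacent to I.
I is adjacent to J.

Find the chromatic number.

3

C, D, H form a triangle, so at least 3 colors are needed.
One proper 3-coloring: A=2, B=2, C=3, D=1, E=1, F=2, G=1, H=2, I=1, J=2. Every edge joins two different colors.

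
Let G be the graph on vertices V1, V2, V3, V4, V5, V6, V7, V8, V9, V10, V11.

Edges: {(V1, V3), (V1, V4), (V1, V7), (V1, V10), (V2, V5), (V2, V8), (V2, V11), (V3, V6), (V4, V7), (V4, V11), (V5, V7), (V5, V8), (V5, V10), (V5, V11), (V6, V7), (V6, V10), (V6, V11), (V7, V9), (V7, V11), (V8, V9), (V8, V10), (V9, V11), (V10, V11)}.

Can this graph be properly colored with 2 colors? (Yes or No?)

No

V4, V7, V11 form a triangle, so at least 3 colors are needed.
So 2 colors are not enough.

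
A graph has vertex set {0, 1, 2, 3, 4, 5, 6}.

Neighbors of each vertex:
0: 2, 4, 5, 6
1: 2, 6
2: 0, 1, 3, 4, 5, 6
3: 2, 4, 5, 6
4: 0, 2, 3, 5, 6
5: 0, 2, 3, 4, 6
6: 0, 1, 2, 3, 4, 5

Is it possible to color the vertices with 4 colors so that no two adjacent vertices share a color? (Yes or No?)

0, 2, 4, 5, 6 are pairwise adjacent (a clique of size 5), so at least 5 colors are needed.
So 4 colors are not enough.

No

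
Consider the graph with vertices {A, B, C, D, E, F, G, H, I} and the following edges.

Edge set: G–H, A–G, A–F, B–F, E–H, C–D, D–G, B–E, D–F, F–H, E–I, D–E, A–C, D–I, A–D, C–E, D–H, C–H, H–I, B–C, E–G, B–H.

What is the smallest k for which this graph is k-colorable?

D, E, H, I form a clique, so at least 4 colors are needed.
4 colors suffice: A=1, B=2, C=4, D=2, E=3, F=3, G=4, H=1, I=4. No two adjacent vertices share a color.

4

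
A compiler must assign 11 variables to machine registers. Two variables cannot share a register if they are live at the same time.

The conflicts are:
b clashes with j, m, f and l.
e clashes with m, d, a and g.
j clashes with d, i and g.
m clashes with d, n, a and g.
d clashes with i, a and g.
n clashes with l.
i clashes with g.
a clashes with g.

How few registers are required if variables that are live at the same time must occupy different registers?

5

e, m, d, a, g all conflict with each other, so at least 5 registers are needed.
5 registers suffice: b=1, e=5, j=3, m=3, d=1, f=2, n=1, l=2, i=4, a=4, g=2. Each listed conflict is separated.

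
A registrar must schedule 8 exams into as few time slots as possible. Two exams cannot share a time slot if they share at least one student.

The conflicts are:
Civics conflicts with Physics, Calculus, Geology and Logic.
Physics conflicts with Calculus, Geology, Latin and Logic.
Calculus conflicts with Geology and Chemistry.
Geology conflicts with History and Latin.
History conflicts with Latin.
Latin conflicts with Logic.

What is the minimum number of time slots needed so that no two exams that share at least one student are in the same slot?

Civics, Physics, Calculus, Geology pairwise conflict, so at least 4 time slots are needed.
4 time slots suffice: time slot 1 → {Physics, History, Chemistry}; time slot 2 → {Geology, Logic}; time slot 3 → {Civics, Latin}; time slot 4 → {Calculus}. Every pair that conflicts lands in different time slots.

4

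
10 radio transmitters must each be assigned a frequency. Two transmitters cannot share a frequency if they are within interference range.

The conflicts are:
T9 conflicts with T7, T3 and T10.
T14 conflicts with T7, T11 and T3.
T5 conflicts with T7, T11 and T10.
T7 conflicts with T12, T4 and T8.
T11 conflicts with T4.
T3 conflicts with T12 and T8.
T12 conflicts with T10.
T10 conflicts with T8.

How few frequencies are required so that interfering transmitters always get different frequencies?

2

T14 and T11 conflict, so at least 2 frequencies are needed.
2 frequencies suffice: frequency 1 → {T7, T11, T3, T10}; frequency 2 → {T9, T14, T5, T12, T4, T8}. Each listed conflict is separated.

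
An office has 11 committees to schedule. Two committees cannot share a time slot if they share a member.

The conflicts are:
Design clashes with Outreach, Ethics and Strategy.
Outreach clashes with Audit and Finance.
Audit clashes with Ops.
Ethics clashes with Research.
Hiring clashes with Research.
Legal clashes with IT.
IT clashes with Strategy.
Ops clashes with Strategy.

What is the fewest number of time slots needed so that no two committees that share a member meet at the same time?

The cycle Design-Outreach-Audit-Ops-Strategy-Design has odd length 5, so it cannot be 2-colored; at least 3 time slots are needed.
3 time slots suffice: time slot 1 → {Outreach, Research, Legal, Strategy}; time slot 2 → {Design, Audit, Hiring, IT, Finance}; time slot 3 → {Ethics, Ops}. Every pair that conflicts lands in different time slots.

3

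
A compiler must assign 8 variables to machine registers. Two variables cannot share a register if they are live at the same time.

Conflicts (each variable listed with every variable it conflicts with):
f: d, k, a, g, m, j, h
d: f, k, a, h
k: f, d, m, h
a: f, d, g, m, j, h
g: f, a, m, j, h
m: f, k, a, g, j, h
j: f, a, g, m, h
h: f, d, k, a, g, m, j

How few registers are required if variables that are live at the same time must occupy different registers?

6

f, a, g, m, j, h all conflict with each other, so at least 6 registers are needed.
6 registers suffice: register 1 → {f}; register 2 → {h}; register 3 → {k, a}; register 4 → {d, m}; register 5 → {g}; register 6 → {j}. Every pair that conflicts lands in different registers.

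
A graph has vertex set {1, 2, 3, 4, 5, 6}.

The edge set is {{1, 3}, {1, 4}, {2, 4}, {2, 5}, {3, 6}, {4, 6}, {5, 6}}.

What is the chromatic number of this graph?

3 and 6 are adjacent, so at least 2 colors are needed.
2 colors suffice: color a → {1, 2, 6}; color b → {3, 4, 5}. No two adjacent vertices share a color.

2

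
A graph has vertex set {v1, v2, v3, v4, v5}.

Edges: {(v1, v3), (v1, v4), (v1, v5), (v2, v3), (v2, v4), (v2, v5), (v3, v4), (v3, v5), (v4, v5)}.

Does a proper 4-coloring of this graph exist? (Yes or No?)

The chromatic number is 4. v2, v3, v4, v5 form a clique, so at least 4 colors are needed.
One proper 4-coloring: v1=4, v2=4, v3=2, v4=3, v5=1.
That is already a proper 4-coloring.

Yes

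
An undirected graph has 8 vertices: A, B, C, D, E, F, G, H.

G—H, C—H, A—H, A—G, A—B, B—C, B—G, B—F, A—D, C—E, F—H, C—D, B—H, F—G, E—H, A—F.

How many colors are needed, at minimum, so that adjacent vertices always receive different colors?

5

A, B, F, G, H form a clique, so at least 5 colors are needed.
One proper 5-coloring: A=green, B=blue, C=green, D=red, E=blue, F=yellow, G=purple, H=red. No two adjacent vertices share a color.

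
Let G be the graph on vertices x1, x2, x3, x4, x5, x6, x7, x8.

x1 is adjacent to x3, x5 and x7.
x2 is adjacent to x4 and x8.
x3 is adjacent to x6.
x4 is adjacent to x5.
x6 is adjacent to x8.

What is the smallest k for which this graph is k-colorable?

3

The cycle x4-x2-x8-x6-x3-x1-x5-x4 has odd length 7, so it cannot be 2-colored; at least 3 colors are needed.
One proper 3-coloring: x1=1, x2=1, x3=2, x4=3, x5=2, x6=1, x7=2, x8=2. Every edge joins two different colors.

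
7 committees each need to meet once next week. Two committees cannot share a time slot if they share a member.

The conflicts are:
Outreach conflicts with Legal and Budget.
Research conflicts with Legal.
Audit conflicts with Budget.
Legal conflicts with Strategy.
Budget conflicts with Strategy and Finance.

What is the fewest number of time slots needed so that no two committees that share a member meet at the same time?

2

Research and Legal conflict, so at least 2 time slots are needed.
A valid assignment using 2 time slots: Outreach=2, Research=2, Audit=2, Legal=1, Budget=1, Strategy=2, Finance=2. Each listed conflict is separated.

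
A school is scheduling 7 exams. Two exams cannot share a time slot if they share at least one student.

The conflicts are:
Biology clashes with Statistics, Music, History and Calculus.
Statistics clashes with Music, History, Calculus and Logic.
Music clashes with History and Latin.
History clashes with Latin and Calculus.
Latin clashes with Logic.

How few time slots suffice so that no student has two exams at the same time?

Biology, Statistics, Music, History all conflict with each other, so at least 4 time slots are needed.
4 time slots suffice: time slot 1 → {History, Logic}; time slot 2 → {Statistics, Latin}; time slot 3 → {Music, Calculus}; time slot 4 → {Biology}. Every pair that conflicts lands in different time slots.

4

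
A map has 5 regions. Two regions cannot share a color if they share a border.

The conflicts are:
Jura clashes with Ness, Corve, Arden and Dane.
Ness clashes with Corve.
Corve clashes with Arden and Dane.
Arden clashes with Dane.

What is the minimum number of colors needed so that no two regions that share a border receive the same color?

Jura, Corve, Arden, Dane all conflict with each other, so at least 4 colors are needed.
4 colors suffice: color 1 → {Jura}; color 2 → {Corve}; color 3 → {Ness, Dane}; color 4 → {Arden}. No two conflicting regions share a color.

4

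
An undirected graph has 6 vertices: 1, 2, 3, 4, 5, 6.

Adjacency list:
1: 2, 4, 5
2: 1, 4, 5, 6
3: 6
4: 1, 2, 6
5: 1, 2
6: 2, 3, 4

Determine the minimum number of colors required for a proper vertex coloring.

3

1, 2, 4 form a triangle, so at least 3 colors are needed.
3 colors suffice: 1=green, 2=red, 3=red, 4=blue, 5=blue, 6=green. Each edge has distinct colors on its endpoints.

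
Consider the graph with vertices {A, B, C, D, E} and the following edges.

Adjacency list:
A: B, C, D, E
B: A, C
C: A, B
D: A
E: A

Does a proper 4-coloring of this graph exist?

The chromatic number is 3. A, B, C are mutually adjacent, so at least 3 colors are needed.
3 colors suffice: color red → {A}; color blue → {C, D, E}; color green → {B}.
Since 4 ≥ 3, a proper 4-coloring certainly exists.

Yes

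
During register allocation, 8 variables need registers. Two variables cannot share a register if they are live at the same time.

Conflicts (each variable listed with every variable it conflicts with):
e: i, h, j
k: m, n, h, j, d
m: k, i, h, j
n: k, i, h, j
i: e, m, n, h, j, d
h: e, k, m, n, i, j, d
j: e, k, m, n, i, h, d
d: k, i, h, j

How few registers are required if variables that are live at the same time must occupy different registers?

4

i, h, j, d all conflict with each other, so at least 4 registers are needed.
4 registers suffice: register 1 → {h}; register 2 → {j}; register 3 → {k, i}; register 4 → {e, m, n, d}. Each listed conflict is separated.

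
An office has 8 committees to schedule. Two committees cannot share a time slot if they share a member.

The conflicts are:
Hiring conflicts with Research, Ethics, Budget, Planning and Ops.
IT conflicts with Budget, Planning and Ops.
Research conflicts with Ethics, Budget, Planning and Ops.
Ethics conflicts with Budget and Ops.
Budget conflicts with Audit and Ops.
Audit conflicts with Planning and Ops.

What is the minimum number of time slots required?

5

Hiring, Research, Ethics, Budget, Ops are mutually in conflict, so at least 5 time slots are needed.
A valid assignment using 5 time slots: Hiring=3, IT=3, Research=4, Ethics=5, Budget=2, Audit=3, Planning=1, Ops=1. Each listed conflict is separated.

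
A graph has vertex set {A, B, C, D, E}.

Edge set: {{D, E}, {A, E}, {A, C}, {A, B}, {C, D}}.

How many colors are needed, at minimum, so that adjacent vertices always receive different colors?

C and D are adjacent, so at least 2 colors are needed.
2 colors suffice: color red → {A, D}; color blue → {B, C, E}. Each edge has distinct colors on its endpoints.

2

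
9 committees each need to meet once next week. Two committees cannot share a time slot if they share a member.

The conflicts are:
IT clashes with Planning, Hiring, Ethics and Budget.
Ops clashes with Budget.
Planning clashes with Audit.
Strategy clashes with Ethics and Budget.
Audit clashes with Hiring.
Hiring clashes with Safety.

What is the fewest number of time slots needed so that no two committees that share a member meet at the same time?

IT and Budget conflict, so at least 2 time slots are needed.
2 time slots suffice: time slot 1 → {IT, Ops, Strategy, Audit, Safety}; time slot 2 → {Planning, Hiring, Ethics, Budget}. Each listed conflict is separated.

2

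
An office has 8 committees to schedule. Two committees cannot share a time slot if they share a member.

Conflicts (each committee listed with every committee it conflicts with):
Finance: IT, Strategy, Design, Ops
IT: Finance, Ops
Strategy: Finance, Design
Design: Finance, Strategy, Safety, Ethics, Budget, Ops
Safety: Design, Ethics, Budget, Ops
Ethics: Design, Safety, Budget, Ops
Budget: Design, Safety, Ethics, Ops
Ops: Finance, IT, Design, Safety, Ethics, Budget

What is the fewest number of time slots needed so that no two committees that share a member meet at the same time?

5

Design, Safety, Ethics, Budget, Ops are mutually in conflict, so at least 5 time slots are needed.
Using 5 time slots: Finance=3, IT=2, Strategy=1, Design=2, Safety=3, Ethics=5, Budget=4, Ops=1. No two conflicting committees share a time slot.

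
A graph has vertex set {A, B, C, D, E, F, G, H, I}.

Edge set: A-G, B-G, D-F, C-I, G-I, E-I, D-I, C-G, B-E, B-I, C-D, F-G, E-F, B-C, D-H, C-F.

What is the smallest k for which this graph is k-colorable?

B, C, G, I form a clique, so at least 4 colors are needed.
A valid assignment using 4 colors: A=blue, B=yellow, C=blue, D=red, E=red, F=green, G=red, H=blue, I=green. No two adjacent vertices share a color.

4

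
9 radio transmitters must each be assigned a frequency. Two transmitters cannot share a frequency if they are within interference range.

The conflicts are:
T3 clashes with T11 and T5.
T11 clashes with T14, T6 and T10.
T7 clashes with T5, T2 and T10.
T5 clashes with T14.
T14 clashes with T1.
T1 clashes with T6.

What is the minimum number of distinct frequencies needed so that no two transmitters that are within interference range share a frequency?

The cycle T10-T11-T14-T5-T7-T10 has odd length 5, so it cannot be 2-colored; at least 3 frequencies are needed.
3 frequencies suffice: frequency 1 → {T11, T5, T2, T1}; frequency 2 → {T3, T7, T14, T6}; frequency 3 → {T10}. Every pair that conflicts lands in different frequencies.

3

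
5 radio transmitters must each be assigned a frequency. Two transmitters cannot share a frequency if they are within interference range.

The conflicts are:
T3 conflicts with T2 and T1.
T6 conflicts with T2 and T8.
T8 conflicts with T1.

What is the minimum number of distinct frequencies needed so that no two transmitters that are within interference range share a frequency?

The cycle T8-T1-T3-T2-T6-T8 has odd length 5, so it cannot be 2-colored; at least 3 frequencies are needed.
Using 3 frequencies: T3=1, T6=2, T2=3, T8=1, T1=2. No two conflicting transmitters share a frequency.

3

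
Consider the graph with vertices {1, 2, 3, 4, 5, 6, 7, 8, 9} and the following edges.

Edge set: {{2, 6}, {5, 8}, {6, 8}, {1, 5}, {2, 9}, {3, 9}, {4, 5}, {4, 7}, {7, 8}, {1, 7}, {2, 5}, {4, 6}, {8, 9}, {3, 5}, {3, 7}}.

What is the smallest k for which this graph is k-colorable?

8 and 9 are adjacent, so at least 2 colors are needed.
2 colors suffice: color a → {5, 6, 7, 9}; color b → {1, 2, 3, 4, 8}. Every edge joins two different colors.

2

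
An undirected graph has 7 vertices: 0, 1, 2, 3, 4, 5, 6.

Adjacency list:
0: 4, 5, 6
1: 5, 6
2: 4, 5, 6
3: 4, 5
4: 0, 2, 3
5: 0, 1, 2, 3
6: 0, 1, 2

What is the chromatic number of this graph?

2

3 and 4 are adjacent, so at least 2 colors are needed.
2 colors suffice: color a → {4, 5, 6}; color b → {0, 1, 2, 3}. Each edge has distinct colors on its endpoints.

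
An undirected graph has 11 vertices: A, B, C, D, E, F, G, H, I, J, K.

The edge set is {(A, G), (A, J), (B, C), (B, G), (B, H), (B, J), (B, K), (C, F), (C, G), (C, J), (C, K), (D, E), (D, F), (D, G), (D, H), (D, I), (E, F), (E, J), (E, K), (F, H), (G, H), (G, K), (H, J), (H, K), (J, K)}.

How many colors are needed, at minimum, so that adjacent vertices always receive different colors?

4

B, G, H, K form a clique, so at least 4 colors are needed.
One proper 4-coloring: A=2, B=4, C=3, D=2, E=3, F=1, G=1, H=3, I=1, J=1, K=2. Every edge joins two different colors.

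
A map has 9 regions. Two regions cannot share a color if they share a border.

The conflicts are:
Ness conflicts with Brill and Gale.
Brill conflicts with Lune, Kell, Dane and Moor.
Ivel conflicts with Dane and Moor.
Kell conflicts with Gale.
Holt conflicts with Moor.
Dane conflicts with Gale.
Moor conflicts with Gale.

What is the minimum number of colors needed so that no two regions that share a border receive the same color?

Brill and Lune conflict, so at least 2 colors are needed.
2 colors suffice: Ness=2, Brill=1, Lune=2, Ivel=1, Kell=2, Holt=1, Dane=2, Moor=2, Gale=1. Every pair that conflicts lands in different colors.

2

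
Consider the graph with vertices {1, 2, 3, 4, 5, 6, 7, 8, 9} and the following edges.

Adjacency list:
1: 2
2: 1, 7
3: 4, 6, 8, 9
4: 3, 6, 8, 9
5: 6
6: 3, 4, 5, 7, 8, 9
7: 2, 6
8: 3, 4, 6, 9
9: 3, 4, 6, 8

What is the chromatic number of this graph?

3, 4, 6, 8, 9 form a clique, so at least 5 colors are needed.
5 colors suffice: 1=blue, 2=red, 3=yellow, 4=green, 5=blue, 6=red, 7=blue, 8=purple, 9=blue. No two adjacent vertices share a color.

5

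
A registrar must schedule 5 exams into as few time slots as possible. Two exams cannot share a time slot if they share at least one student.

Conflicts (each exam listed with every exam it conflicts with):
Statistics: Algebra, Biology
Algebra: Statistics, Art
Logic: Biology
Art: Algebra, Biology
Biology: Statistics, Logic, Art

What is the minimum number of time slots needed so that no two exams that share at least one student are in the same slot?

Art and Biology conflict, so at least 2 time slots are needed.
Using 2 time slots: Statistics=2, Algebra=1, Logic=2, Art=2, Biology=1. Every pair that conflicts lands in different time slots.

2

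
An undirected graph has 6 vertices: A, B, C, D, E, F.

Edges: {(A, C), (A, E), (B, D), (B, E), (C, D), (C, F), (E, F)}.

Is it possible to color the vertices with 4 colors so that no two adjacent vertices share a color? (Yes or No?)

Yes

The chromatic number is 3. The cycle D-C-F-E-B-D has odd length 5, so it cannot be 2-colored; at least 3 colors are needed.
3 colors suffice: color red → {C, E}; color blue → {A, B, F}; color green → {D}.
Since 4 ≥ 3, a proper 4-coloring certainly exists.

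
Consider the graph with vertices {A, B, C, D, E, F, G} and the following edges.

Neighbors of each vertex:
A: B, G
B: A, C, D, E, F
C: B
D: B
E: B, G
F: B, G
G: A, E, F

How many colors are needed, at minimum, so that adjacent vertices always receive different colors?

2

F and G are adjacent, so at least 2 colors are needed.
One proper 2-coloring: A=2, B=1, C=2, D=2, E=2, F=2, G=1. Every edge joins two different colors.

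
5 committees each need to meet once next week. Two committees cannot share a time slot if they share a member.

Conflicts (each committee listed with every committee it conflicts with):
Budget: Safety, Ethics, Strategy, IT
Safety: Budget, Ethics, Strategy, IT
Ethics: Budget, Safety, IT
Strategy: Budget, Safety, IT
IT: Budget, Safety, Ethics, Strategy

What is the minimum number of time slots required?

Budget, Safety, Strategy, IT all conflict with each other, so at least 4 time slots are needed.
4 time slots suffice: time slot 1 → {Safety}; time slot 2 → {Budget}; time slot 3 → {IT}; time slot 4 → {Ethics, Strategy}. Every pair that conflicts lands in different time slots.

4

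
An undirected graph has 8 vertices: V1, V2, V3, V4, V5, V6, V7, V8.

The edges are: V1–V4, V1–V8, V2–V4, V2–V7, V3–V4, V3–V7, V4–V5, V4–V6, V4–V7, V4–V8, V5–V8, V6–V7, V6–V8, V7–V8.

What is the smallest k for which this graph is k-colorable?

4

V4, V6, V7, V8 are pairwise adjacent (a clique of size 4), so at least 4 colors are needed.
4 colors suffice: color 1 → {V4}; color 2 → {V1, V5, V7}; color 3 → {V2, V3, V8}; color 4 → {V6}. Each edge has distinct colors on its endpoints.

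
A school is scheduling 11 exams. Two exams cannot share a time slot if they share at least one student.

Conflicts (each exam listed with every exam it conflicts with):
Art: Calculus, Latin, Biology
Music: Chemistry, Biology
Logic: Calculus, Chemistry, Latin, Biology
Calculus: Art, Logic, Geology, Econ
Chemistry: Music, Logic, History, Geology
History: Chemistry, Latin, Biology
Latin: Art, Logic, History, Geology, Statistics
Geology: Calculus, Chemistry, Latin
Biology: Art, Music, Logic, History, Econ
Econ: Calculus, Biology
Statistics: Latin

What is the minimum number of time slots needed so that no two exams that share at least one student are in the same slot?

2

Chemistry and History conflict, so at least 2 time slots are needed.
Using 2 time slots: Art=2, Music=2, Logic=2, Calculus=1, Chemistry=1, History=2, Latin=1, Geology=2, Biology=1, Econ=2, Statistics=2. Each listed conflict is separated.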